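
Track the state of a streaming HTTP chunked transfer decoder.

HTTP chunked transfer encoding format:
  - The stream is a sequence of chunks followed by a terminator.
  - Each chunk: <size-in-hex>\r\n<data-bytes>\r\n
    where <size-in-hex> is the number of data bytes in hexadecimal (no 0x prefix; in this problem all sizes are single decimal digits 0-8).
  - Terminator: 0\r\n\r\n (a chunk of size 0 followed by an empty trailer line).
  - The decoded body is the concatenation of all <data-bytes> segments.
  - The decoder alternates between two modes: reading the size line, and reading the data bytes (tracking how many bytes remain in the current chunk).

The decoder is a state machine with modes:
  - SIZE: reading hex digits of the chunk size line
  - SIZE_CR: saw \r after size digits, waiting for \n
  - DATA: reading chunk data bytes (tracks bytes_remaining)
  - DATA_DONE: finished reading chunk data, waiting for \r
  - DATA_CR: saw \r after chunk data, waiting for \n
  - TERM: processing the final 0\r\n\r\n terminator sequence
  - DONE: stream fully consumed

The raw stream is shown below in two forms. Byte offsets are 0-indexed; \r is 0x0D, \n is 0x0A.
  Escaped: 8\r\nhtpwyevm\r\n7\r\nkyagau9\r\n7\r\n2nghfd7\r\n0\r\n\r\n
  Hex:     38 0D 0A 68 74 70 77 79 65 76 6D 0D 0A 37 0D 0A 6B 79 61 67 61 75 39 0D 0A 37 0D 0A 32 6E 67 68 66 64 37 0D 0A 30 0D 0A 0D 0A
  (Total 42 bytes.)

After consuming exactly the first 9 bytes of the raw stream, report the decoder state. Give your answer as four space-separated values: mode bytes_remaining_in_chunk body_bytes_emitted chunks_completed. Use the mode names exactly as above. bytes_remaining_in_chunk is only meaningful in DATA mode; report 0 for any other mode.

Byte 0 = '8': mode=SIZE remaining=0 emitted=0 chunks_done=0
Byte 1 = 0x0D: mode=SIZE_CR remaining=0 emitted=0 chunks_done=0
Byte 2 = 0x0A: mode=DATA remaining=8 emitted=0 chunks_done=0
Byte 3 = 'h': mode=DATA remaining=7 emitted=1 chunks_done=0
Byte 4 = 't': mode=DATA remaining=6 emitted=2 chunks_done=0
Byte 5 = 'p': mode=DATA remaining=5 emitted=3 chunks_done=0
Byte 6 = 'w': mode=DATA remaining=4 emitted=4 chunks_done=0
Byte 7 = 'y': mode=DATA remaining=3 emitted=5 chunks_done=0
Byte 8 = 'e': mode=DATA remaining=2 emitted=6 chunks_done=0

Answer: DATA 2 6 0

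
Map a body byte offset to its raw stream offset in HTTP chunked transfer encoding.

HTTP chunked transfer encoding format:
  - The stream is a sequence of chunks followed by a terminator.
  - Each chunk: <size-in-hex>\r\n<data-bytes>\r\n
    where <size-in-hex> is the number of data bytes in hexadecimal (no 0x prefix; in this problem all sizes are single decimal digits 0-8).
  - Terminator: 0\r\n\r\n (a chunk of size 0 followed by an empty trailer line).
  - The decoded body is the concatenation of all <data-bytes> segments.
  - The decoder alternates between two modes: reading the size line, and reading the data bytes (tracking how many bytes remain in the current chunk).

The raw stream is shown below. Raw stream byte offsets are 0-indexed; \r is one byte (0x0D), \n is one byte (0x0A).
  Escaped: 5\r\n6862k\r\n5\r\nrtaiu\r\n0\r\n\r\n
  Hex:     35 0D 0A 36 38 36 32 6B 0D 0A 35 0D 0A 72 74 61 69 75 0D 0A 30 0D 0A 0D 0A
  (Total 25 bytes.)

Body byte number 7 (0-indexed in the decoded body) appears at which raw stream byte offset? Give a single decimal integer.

Chunk 1: stream[0..1]='5' size=0x5=5, data at stream[3..8]='6862k' -> body[0..5], body so far='6862k'
Chunk 2: stream[10..11]='5' size=0x5=5, data at stream[13..18]='rtaiu' -> body[5..10], body so far='6862krtaiu'
Chunk 3: stream[20..21]='0' size=0 (terminator). Final body='6862krtaiu' (10 bytes)
Body byte 7 at stream offset 15

Answer: 15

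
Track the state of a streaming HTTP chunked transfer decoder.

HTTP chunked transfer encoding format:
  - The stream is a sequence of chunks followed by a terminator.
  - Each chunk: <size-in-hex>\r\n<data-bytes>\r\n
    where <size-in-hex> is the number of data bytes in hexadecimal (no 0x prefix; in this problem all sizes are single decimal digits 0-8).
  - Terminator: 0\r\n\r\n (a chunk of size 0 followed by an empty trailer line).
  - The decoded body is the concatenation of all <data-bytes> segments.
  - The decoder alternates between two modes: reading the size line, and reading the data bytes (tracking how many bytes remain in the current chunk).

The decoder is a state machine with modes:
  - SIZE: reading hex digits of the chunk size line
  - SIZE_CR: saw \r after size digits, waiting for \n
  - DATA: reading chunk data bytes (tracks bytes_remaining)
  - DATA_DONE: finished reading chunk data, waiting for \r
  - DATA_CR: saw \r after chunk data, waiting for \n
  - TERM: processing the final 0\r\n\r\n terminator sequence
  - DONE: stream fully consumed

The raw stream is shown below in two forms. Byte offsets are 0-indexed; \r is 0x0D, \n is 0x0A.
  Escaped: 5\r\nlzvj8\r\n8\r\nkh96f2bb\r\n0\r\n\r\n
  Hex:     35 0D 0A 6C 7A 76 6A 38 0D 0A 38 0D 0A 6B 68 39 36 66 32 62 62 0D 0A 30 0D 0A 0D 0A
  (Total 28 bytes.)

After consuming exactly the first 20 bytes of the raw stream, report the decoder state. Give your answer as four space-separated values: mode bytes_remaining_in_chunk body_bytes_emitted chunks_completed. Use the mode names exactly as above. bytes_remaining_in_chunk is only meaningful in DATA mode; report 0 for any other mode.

Answer: DATA 1 12 1

Derivation:
Byte 0 = '5': mode=SIZE remaining=0 emitted=0 chunks_done=0
Byte 1 = 0x0D: mode=SIZE_CR remaining=0 emitted=0 chunks_done=0
Byte 2 = 0x0A: mode=DATA remaining=5 emitted=0 chunks_done=0
Byte 3 = 'l': mode=DATA remaining=4 emitted=1 chunks_done=0
Byte 4 = 'z': mode=DATA remaining=3 emitted=2 chunks_done=0
Byte 5 = 'v': mode=DATA remaining=2 emitted=3 chunks_done=0
Byte 6 = 'j': mode=DATA remaining=1 emitted=4 chunks_done=0
Byte 7 = '8': mode=DATA_DONE remaining=0 emitted=5 chunks_done=0
Byte 8 = 0x0D: mode=DATA_CR remaining=0 emitted=5 chunks_done=0
Byte 9 = 0x0A: mode=SIZE remaining=0 emitted=5 chunks_done=1
Byte 10 = '8': mode=SIZE remaining=0 emitted=5 chunks_done=1
Byte 11 = 0x0D: mode=SIZE_CR remaining=0 emitted=5 chunks_done=1
Byte 12 = 0x0A: mode=DATA remaining=8 emitted=5 chunks_done=1
Byte 13 = 'k': mode=DATA remaining=7 emitted=6 chunks_done=1
Byte 14 = 'h': mode=DATA remaining=6 emitted=7 chunks_done=1
Byte 15 = '9': mode=DATA remaining=5 emitted=8 chunks_done=1
Byte 16 = '6': mode=DATA remaining=4 emitted=9 chunks_done=1
Byte 17 = 'f': mode=DATA remaining=3 emitted=10 chunks_done=1
Byte 18 = '2': mode=DATA remaining=2 emitted=11 chunks_done=1
Byte 19 = 'b': mode=DATA remaining=1 emitted=12 chunks_done=1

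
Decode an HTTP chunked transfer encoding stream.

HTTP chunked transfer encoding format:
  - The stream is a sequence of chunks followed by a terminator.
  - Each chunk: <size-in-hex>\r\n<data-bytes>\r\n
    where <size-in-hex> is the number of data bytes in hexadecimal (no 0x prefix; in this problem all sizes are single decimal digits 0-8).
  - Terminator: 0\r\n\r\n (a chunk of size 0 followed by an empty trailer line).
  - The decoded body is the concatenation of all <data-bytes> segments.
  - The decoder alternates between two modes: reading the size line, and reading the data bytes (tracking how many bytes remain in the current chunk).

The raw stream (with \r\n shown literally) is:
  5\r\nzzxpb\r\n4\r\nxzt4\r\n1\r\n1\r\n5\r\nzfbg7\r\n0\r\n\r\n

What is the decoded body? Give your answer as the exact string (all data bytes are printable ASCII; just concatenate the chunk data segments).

Chunk 1: stream[0..1]='5' size=0x5=5, data at stream[3..8]='zzxpb' -> body[0..5], body so far='zzxpb'
Chunk 2: stream[10..11]='4' size=0x4=4, data at stream[13..17]='xzt4' -> body[5..9], body so far='zzxpbxzt4'
Chunk 3: stream[19..20]='1' size=0x1=1, data at stream[22..23]='1' -> body[9..10], body so far='zzxpbxzt41'
Chunk 4: stream[25..26]='5' size=0x5=5, data at stream[28..33]='zfbg7' -> body[10..15], body so far='zzxpbxzt41zfbg7'
Chunk 5: stream[35..36]='0' size=0 (terminator). Final body='zzxpbxzt41zfbg7' (15 bytes)

Answer: zzxpbxzt41zfbg7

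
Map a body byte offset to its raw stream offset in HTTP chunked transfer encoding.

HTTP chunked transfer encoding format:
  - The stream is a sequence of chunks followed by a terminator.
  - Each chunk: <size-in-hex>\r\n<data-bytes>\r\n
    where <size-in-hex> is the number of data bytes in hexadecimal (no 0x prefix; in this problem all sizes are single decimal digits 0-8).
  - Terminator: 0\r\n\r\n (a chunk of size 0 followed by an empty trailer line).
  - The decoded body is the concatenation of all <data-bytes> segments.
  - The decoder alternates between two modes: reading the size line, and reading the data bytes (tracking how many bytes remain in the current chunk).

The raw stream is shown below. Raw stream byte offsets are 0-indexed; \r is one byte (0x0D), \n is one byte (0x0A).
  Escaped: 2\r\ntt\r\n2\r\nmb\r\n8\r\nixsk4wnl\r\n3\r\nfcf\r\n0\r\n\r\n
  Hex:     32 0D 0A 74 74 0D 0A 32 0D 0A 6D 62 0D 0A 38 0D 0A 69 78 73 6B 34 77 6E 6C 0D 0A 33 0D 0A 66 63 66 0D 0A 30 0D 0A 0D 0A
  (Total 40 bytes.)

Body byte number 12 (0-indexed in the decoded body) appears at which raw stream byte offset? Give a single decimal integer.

Chunk 1: stream[0..1]='2' size=0x2=2, data at stream[3..5]='tt' -> body[0..2], body so far='tt'
Chunk 2: stream[7..8]='2' size=0x2=2, data at stream[10..12]='mb' -> body[2..4], body so far='ttmb'
Chunk 3: stream[14..15]='8' size=0x8=8, data at stream[17..25]='ixsk4wnl' -> body[4..12], body so far='ttmbixsk4wnl'
Chunk 4: stream[27..28]='3' size=0x3=3, data at stream[30..33]='fcf' -> body[12..15], body so far='ttmbixsk4wnlfcf'
Chunk 5: stream[35..36]='0' size=0 (terminator). Final body='ttmbixsk4wnlfcf' (15 bytes)
Body byte 12 at stream offset 30

Answer: 30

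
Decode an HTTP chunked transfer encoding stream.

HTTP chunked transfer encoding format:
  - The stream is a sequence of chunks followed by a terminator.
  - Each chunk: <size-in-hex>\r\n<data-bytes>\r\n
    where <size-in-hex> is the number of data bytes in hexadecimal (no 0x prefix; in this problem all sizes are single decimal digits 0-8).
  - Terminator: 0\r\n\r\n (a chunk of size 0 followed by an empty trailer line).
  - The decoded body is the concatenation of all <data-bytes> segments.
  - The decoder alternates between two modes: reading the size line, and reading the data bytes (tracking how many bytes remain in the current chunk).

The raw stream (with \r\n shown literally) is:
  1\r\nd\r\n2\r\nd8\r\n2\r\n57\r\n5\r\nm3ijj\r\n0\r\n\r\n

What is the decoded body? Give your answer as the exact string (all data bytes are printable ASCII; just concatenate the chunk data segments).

Answer: dd857m3ijj

Derivation:
Chunk 1: stream[0..1]='1' size=0x1=1, data at stream[3..4]='d' -> body[0..1], body so far='d'
Chunk 2: stream[6..7]='2' size=0x2=2, data at stream[9..11]='d8' -> body[1..3], body so far='dd8'
Chunk 3: stream[13..14]='2' size=0x2=2, data at stream[16..18]='57' -> body[3..5], body so far='dd857'
Chunk 4: stream[20..21]='5' size=0x5=5, data at stream[23..28]='m3ijj' -> body[5..10], body so far='dd857m3ijj'
Chunk 5: stream[30..31]='0' size=0 (terminator). Final body='dd857m3ijj' (10 bytes)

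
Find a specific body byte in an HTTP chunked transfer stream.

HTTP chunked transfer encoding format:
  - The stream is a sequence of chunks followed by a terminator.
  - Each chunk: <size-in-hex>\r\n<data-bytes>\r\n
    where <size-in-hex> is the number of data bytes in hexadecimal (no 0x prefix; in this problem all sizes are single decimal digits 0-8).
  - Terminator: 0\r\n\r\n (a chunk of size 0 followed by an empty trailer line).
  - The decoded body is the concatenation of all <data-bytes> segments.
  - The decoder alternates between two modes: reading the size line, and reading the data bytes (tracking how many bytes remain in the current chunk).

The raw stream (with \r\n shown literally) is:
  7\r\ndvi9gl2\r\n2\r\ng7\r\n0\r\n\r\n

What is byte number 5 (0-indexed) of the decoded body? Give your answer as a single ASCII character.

Answer: l

Derivation:
Chunk 1: stream[0..1]='7' size=0x7=7, data at stream[3..10]='dvi9gl2' -> body[0..7], body so far='dvi9gl2'
Chunk 2: stream[12..13]='2' size=0x2=2, data at stream[15..17]='g7' -> body[7..9], body so far='dvi9gl2g7'
Chunk 3: stream[19..20]='0' size=0 (terminator). Final body='dvi9gl2g7' (9 bytes)
Body byte 5 = 'l'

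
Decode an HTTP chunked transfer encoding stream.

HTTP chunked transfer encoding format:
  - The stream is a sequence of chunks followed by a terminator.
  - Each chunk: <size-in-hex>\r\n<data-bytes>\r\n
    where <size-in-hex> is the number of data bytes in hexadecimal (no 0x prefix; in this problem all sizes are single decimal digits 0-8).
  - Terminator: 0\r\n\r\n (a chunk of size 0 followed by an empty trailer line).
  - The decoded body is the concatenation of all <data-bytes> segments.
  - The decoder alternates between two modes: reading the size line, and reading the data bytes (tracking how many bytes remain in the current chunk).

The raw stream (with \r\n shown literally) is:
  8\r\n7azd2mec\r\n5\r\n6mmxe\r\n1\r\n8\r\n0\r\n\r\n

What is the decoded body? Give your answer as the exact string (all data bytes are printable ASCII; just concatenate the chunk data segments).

Chunk 1: stream[0..1]='8' size=0x8=8, data at stream[3..11]='7azd2mec' -> body[0..8], body so far='7azd2mec'
Chunk 2: stream[13..14]='5' size=0x5=5, data at stream[16..21]='6mmxe' -> body[8..13], body so far='7azd2mec6mmxe'
Chunk 3: stream[23..24]='1' size=0x1=1, data at stream[26..27]='8' -> body[13..14], body so far='7azd2mec6mmxe8'
Chunk 4: stream[29..30]='0' size=0 (terminator). Final body='7azd2mec6mmxe8' (14 bytes)

Answer: 7azd2mec6mmxe8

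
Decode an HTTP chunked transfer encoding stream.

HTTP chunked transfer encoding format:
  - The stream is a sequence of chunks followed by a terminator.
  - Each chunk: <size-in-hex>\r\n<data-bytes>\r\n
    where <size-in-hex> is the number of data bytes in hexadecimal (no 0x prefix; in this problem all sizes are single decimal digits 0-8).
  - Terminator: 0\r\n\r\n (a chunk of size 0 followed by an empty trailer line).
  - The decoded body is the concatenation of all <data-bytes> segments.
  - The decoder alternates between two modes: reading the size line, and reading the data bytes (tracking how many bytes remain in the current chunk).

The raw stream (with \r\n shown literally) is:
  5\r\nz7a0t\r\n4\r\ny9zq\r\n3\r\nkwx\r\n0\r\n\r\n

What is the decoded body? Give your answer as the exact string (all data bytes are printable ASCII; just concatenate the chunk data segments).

Answer: z7a0ty9zqkwx

Derivation:
Chunk 1: stream[0..1]='5' size=0x5=5, data at stream[3..8]='z7a0t' -> body[0..5], body so far='z7a0t'
Chunk 2: stream[10..11]='4' size=0x4=4, data at stream[13..17]='y9zq' -> body[5..9], body so far='z7a0ty9zq'
Chunk 3: stream[19..20]='3' size=0x3=3, data at stream[22..25]='kwx' -> body[9..12], body so far='z7a0ty9zqkwx'
Chunk 4: stream[27..28]='0' size=0 (terminator). Final body='z7a0ty9zqkwx' (12 bytes)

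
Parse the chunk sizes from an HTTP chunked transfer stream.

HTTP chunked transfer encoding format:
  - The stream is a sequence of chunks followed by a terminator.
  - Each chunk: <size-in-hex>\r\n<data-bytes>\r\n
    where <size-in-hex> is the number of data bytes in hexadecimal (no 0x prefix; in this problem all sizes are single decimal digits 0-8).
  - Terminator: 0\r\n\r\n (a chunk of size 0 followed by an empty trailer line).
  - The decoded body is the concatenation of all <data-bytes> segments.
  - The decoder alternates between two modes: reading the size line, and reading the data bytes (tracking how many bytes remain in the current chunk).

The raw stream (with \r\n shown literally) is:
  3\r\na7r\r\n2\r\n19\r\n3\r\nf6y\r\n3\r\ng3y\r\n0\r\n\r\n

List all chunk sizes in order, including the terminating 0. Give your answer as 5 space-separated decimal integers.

Chunk 1: stream[0..1]='3' size=0x3=3, data at stream[3..6]='a7r' -> body[0..3], body so far='a7r'
Chunk 2: stream[8..9]='2' size=0x2=2, data at stream[11..13]='19' -> body[3..5], body so far='a7r19'
Chunk 3: stream[15..16]='3' size=0x3=3, data at stream[18..21]='f6y' -> body[5..8], body so far='a7r19f6y'
Chunk 4: stream[23..24]='3' size=0x3=3, data at stream[26..29]='g3y' -> body[8..11], body so far='a7r19f6yg3y'
Chunk 5: stream[31..32]='0' size=0 (terminator). Final body='a7r19f6yg3y' (11 bytes)

Answer: 3 2 3 3 0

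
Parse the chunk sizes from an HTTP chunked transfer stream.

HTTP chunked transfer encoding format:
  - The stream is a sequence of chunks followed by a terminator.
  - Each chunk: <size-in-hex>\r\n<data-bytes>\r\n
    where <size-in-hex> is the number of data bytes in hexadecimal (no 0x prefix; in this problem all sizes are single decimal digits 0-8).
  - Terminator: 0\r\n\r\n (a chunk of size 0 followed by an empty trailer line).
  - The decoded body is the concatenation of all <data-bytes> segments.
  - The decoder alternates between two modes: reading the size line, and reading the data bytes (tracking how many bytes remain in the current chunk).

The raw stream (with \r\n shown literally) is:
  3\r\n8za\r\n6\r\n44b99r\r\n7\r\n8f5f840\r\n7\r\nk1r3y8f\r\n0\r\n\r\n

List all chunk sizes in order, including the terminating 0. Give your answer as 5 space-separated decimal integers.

Chunk 1: stream[0..1]='3' size=0x3=3, data at stream[3..6]='8za' -> body[0..3], body so far='8za'
Chunk 2: stream[8..9]='6' size=0x6=6, data at stream[11..17]='44b99r' -> body[3..9], body so far='8za44b99r'
Chunk 3: stream[19..20]='7' size=0x7=7, data at stream[22..29]='8f5f840' -> body[9..16], body so far='8za44b99r8f5f840'
Chunk 4: stream[31..32]='7' size=0x7=7, data at stream[34..41]='k1r3y8f' -> body[16..23], body so far='8za44b99r8f5f840k1r3y8f'
Chunk 5: stream[43..44]='0' size=0 (terminator). Final body='8za44b99r8f5f840k1r3y8f' (23 bytes)

Answer: 3 6 7 7 0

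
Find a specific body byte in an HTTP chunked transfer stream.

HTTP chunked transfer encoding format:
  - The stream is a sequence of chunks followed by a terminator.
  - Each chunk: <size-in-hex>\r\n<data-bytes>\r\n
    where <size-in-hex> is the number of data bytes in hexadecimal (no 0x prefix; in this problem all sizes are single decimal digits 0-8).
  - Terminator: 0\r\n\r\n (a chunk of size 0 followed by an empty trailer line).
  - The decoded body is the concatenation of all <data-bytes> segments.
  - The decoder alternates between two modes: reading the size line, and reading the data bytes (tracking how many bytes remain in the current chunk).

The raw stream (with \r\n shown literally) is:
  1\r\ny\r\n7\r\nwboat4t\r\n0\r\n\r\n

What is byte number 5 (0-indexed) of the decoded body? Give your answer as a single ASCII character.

Answer: t

Derivation:
Chunk 1: stream[0..1]='1' size=0x1=1, data at stream[3..4]='y' -> body[0..1], body so far='y'
Chunk 2: stream[6..7]='7' size=0x7=7, data at stream[9..16]='wboat4t' -> body[1..8], body so far='ywboat4t'
Chunk 3: stream[18..19]='0' size=0 (terminator). Final body='ywboat4t' (8 bytes)
Body byte 5 = 't'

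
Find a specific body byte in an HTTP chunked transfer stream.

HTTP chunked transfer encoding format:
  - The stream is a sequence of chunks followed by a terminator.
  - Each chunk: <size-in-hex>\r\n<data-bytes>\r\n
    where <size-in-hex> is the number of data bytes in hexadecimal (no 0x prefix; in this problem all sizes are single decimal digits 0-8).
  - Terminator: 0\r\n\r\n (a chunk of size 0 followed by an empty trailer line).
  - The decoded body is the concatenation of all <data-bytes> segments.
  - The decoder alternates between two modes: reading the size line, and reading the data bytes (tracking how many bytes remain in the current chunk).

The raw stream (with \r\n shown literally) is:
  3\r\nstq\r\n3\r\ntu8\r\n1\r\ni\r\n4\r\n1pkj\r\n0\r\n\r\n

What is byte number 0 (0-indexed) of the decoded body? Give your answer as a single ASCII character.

Answer: s

Derivation:
Chunk 1: stream[0..1]='3' size=0x3=3, data at stream[3..6]='stq' -> body[0..3], body so far='stq'
Chunk 2: stream[8..9]='3' size=0x3=3, data at stream[11..14]='tu8' -> body[3..6], body so far='stqtu8'
Chunk 3: stream[16..17]='1' size=0x1=1, data at stream[19..20]='i' -> body[6..7], body so far='stqtu8i'
Chunk 4: stream[22..23]='4' size=0x4=4, data at stream[25..29]='1pkj' -> body[7..11], body so far='stqtu8i1pkj'
Chunk 5: stream[31..32]='0' size=0 (terminator). Final body='stqtu8i1pkj' (11 bytes)
Body byte 0 = 's'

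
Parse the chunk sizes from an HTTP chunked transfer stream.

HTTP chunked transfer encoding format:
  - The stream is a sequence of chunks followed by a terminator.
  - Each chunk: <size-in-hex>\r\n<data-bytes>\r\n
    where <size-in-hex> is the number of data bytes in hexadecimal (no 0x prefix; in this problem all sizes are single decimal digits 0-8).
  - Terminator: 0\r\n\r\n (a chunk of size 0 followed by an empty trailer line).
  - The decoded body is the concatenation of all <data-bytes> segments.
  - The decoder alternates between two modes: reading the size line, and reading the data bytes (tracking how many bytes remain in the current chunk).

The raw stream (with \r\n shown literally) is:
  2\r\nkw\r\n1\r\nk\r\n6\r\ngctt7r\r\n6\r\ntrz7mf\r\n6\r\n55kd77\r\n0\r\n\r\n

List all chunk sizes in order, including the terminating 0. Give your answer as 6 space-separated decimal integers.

Answer: 2 1 6 6 6 0

Derivation:
Chunk 1: stream[0..1]='2' size=0x2=2, data at stream[3..5]='kw' -> body[0..2], body so far='kw'
Chunk 2: stream[7..8]='1' size=0x1=1, data at stream[10..11]='k' -> body[2..3], body so far='kwk'
Chunk 3: stream[13..14]='6' size=0x6=6, data at stream[16..22]='gctt7r' -> body[3..9], body so far='kwkgctt7r'
Chunk 4: stream[24..25]='6' size=0x6=6, data at stream[27..33]='trz7mf' -> body[9..15], body so far='kwkgctt7rtrz7mf'
Chunk 5: stream[35..36]='6' size=0x6=6, data at stream[38..44]='55kd77' -> body[15..21], body so far='kwkgctt7rtrz7mf55kd77'
Chunk 6: stream[46..47]='0' size=0 (terminator). Final body='kwkgctt7rtrz7mf55kd77' (21 bytes)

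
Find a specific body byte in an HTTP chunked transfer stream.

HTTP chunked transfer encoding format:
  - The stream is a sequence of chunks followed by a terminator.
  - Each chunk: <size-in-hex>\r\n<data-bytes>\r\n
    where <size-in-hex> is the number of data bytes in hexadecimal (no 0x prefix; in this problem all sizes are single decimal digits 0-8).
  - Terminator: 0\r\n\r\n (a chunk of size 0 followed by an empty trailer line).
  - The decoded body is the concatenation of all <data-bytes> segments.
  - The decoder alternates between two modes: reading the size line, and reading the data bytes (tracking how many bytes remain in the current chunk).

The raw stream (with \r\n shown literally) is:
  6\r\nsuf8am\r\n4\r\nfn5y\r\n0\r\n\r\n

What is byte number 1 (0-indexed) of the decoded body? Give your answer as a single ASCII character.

Answer: u

Derivation:
Chunk 1: stream[0..1]='6' size=0x6=6, data at stream[3..9]='suf8am' -> body[0..6], body so far='suf8am'
Chunk 2: stream[11..12]='4' size=0x4=4, data at stream[14..18]='fn5y' -> body[6..10], body so far='suf8amfn5y'
Chunk 3: stream[20..21]='0' size=0 (terminator). Final body='suf8amfn5y' (10 bytes)
Body byte 1 = 'u'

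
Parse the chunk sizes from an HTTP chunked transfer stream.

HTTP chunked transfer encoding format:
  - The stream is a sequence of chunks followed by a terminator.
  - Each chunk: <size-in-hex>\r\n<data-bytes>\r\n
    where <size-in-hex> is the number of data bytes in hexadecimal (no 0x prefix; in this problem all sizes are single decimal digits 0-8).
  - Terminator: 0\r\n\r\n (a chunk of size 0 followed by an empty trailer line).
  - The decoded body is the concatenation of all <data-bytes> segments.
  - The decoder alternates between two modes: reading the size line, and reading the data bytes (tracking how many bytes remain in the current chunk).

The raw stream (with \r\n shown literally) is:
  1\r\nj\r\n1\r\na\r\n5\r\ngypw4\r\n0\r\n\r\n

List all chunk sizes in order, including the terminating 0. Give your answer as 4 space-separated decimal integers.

Answer: 1 1 5 0

Derivation:
Chunk 1: stream[0..1]='1' size=0x1=1, data at stream[3..4]='j' -> body[0..1], body so far='j'
Chunk 2: stream[6..7]='1' size=0x1=1, data at stream[9..10]='a' -> body[1..2], body so far='ja'
Chunk 3: stream[12..13]='5' size=0x5=5, data at stream[15..20]='gypw4' -> body[2..7], body so far='jagypw4'
Chunk 4: stream[22..23]='0' size=0 (terminator). Final body='jagypw4' (7 bytes)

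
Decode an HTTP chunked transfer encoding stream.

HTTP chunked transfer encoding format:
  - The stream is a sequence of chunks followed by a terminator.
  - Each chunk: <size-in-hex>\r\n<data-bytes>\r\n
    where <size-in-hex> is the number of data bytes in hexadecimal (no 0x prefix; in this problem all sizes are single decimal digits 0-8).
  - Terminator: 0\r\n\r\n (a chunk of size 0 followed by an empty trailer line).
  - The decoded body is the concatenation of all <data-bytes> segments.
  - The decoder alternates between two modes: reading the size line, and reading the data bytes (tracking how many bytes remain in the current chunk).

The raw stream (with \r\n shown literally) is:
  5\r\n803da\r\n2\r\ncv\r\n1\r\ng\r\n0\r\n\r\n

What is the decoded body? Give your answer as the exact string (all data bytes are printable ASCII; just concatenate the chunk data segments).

Chunk 1: stream[0..1]='5' size=0x5=5, data at stream[3..8]='803da' -> body[0..5], body so far='803da'
Chunk 2: stream[10..11]='2' size=0x2=2, data at stream[13..15]='cv' -> body[5..7], body so far='803dacv'
Chunk 3: stream[17..18]='1' size=0x1=1, data at stream[20..21]='g' -> body[7..8], body so far='803dacvg'
Chunk 4: stream[23..24]='0' size=0 (terminator). Final body='803dacvg' (8 bytes)

Answer: 803dacvg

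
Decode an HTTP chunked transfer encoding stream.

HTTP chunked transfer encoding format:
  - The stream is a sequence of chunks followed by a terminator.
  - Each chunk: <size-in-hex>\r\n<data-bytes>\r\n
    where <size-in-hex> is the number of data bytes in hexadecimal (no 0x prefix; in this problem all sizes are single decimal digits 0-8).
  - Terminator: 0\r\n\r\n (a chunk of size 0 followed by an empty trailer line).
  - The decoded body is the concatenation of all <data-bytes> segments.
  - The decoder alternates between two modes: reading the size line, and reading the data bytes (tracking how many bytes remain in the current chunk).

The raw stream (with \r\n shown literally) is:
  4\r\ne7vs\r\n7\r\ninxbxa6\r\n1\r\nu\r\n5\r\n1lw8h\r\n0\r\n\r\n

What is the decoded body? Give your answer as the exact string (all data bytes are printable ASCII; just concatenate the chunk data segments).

Answer: e7vsinxbxa6u1lw8h

Derivation:
Chunk 1: stream[0..1]='4' size=0x4=4, data at stream[3..7]='e7vs' -> body[0..4], body so far='e7vs'
Chunk 2: stream[9..10]='7' size=0x7=7, data at stream[12..19]='inxbxa6' -> body[4..11], body so far='e7vsinxbxa6'
Chunk 3: stream[21..22]='1' size=0x1=1, data at stream[24..25]='u' -> body[11..12], body so far='e7vsinxbxa6u'
Chunk 4: stream[27..28]='5' size=0x5=5, data at stream[30..35]='1lw8h' -> body[12..17], body so far='e7vsinxbxa6u1lw8h'
Chunk 5: stream[37..38]='0' size=0 (terminator). Final body='e7vsinxbxa6u1lw8h' (17 bytes)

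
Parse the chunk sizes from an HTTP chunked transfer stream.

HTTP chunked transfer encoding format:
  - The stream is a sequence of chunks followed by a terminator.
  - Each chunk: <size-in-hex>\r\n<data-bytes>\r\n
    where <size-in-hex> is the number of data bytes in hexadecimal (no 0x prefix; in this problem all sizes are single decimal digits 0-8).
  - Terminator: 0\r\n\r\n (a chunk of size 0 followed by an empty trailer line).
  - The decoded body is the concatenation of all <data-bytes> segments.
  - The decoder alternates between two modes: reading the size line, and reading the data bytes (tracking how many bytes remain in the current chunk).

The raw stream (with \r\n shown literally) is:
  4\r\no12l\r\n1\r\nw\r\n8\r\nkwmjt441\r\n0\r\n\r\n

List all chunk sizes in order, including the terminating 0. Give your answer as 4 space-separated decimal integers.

Chunk 1: stream[0..1]='4' size=0x4=4, data at stream[3..7]='o12l' -> body[0..4], body so far='o12l'
Chunk 2: stream[9..10]='1' size=0x1=1, data at stream[12..13]='w' -> body[4..5], body so far='o12lw'
Chunk 3: stream[15..16]='8' size=0x8=8, data at stream[18..26]='kwmjt441' -> body[5..13], body so far='o12lwkwmjt441'
Chunk 4: stream[28..29]='0' size=0 (terminator). Final body='o12lwkwmjt441' (13 bytes)

Answer: 4 1 8 0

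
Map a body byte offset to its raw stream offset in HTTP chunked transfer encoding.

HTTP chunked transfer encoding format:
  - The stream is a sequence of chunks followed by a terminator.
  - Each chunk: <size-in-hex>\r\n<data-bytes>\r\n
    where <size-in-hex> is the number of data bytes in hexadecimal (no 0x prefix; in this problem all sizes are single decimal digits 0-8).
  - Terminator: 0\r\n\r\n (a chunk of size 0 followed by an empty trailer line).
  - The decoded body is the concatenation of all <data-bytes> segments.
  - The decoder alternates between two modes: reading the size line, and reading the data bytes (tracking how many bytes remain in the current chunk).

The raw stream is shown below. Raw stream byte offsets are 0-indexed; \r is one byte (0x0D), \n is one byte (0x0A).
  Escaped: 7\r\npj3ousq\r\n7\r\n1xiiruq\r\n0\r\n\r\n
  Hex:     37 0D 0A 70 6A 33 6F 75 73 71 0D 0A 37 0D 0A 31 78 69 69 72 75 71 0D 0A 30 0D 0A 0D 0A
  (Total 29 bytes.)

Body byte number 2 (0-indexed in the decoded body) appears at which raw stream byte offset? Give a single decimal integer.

Answer: 5

Derivation:
Chunk 1: stream[0..1]='7' size=0x7=7, data at stream[3..10]='pj3ousq' -> body[0..7], body so far='pj3ousq'
Chunk 2: stream[12..13]='7' size=0x7=7, data at stream[15..22]='1xiiruq' -> body[7..14], body so far='pj3ousq1xiiruq'
Chunk 3: stream[24..25]='0' size=0 (terminator). Final body='pj3ousq1xiiruq' (14 bytes)
Body byte 2 at stream offset 5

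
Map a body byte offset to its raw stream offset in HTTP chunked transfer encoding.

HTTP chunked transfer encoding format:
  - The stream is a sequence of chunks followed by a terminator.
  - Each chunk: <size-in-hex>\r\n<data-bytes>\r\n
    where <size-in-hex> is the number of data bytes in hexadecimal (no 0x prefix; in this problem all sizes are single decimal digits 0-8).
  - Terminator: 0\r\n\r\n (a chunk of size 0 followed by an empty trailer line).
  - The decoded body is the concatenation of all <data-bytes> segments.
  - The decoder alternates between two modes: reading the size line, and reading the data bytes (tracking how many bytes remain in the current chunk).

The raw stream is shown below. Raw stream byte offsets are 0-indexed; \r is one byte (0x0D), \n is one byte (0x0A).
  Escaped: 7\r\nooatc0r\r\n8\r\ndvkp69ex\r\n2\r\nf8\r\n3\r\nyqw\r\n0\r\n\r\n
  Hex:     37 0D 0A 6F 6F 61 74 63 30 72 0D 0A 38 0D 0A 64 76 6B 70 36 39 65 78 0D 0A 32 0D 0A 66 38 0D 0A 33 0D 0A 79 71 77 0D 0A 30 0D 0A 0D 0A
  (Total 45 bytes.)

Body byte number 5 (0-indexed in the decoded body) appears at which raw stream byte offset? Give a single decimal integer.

Chunk 1: stream[0..1]='7' size=0x7=7, data at stream[3..10]='ooatc0r' -> body[0..7], body so far='ooatc0r'
Chunk 2: stream[12..13]='8' size=0x8=8, data at stream[15..23]='dvkp69ex' -> body[7..15], body so far='ooatc0rdvkp69ex'
Chunk 3: stream[25..26]='2' size=0x2=2, data at stream[28..30]='f8' -> body[15..17], body so far='ooatc0rdvkp69exf8'
Chunk 4: stream[32..33]='3' size=0x3=3, data at stream[35..38]='yqw' -> body[17..20], body so far='ooatc0rdvkp69exf8yqw'
Chunk 5: stream[40..41]='0' size=0 (terminator). Final body='ooatc0rdvkp69exf8yqw' (20 bytes)
Body byte 5 at stream offset 8

Answer: 8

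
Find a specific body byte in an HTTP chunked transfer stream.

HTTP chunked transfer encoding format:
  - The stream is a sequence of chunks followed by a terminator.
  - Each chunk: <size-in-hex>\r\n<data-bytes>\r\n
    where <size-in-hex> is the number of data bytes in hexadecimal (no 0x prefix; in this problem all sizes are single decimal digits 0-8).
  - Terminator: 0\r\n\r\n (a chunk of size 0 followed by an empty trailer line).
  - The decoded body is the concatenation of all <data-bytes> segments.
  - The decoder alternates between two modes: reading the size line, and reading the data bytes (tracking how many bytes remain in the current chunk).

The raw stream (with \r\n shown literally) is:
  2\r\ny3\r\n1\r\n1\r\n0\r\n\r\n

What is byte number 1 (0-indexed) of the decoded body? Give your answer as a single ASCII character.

Chunk 1: stream[0..1]='2' size=0x2=2, data at stream[3..5]='y3' -> body[0..2], body so far='y3'
Chunk 2: stream[7..8]='1' size=0x1=1, data at stream[10..11]='1' -> body[2..3], body so far='y31'
Chunk 3: stream[13..14]='0' size=0 (terminator). Final body='y31' (3 bytes)
Body byte 1 = '3'

Answer: 3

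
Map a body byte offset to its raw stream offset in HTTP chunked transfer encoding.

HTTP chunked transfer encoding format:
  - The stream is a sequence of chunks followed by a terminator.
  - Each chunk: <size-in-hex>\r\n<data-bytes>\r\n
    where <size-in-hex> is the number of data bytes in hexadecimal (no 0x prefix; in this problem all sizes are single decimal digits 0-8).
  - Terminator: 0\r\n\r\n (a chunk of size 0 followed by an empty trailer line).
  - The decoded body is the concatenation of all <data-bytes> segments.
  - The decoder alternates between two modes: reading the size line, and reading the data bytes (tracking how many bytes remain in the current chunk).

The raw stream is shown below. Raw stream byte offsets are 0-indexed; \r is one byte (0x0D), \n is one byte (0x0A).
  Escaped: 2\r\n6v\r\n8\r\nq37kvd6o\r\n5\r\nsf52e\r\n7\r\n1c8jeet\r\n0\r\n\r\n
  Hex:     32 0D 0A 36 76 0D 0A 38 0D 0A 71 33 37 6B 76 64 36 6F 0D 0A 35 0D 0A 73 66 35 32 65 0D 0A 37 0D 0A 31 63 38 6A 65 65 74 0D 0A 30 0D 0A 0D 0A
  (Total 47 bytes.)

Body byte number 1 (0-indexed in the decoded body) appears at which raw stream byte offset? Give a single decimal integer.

Chunk 1: stream[0..1]='2' size=0x2=2, data at stream[3..5]='6v' -> body[0..2], body so far='6v'
Chunk 2: stream[7..8]='8' size=0x8=8, data at stream[10..18]='q37kvd6o' -> body[2..10], body so far='6vq37kvd6o'
Chunk 3: stream[20..21]='5' size=0x5=5, data at stream[23..28]='sf52e' -> body[10..15], body so far='6vq37kvd6osf52e'
Chunk 4: stream[30..31]='7' size=0x7=7, data at stream[33..40]='1c8jeet' -> body[15..22], body so far='6vq37kvd6osf52e1c8jeet'
Chunk 5: stream[42..43]='0' size=0 (terminator). Final body='6vq37kvd6osf52e1c8jeet' (22 bytes)
Body byte 1 at stream offset 4

Answer: 4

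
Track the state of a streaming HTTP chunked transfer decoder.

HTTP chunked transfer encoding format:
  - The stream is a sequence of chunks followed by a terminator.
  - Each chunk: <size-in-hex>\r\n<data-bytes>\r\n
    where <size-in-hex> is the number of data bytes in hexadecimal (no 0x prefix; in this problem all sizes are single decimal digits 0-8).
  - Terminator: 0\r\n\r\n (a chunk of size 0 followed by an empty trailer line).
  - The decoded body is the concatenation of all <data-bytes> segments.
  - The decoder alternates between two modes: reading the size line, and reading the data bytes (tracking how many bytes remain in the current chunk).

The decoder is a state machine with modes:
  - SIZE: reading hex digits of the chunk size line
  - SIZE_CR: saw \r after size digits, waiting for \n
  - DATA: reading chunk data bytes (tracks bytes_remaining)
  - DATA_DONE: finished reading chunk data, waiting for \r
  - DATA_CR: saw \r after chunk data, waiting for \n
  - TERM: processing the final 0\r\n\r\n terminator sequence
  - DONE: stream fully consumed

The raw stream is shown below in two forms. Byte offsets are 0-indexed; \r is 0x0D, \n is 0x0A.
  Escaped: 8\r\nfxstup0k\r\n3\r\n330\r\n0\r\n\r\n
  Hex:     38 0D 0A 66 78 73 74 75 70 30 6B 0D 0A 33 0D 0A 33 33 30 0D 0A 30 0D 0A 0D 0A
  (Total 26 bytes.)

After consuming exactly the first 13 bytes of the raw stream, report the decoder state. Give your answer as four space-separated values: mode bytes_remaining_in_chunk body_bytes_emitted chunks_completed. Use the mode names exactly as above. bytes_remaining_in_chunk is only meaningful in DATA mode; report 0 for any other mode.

Answer: SIZE 0 8 1

Derivation:
Byte 0 = '8': mode=SIZE remaining=0 emitted=0 chunks_done=0
Byte 1 = 0x0D: mode=SIZE_CR remaining=0 emitted=0 chunks_done=0
Byte 2 = 0x0A: mode=DATA remaining=8 emitted=0 chunks_done=0
Byte 3 = 'f': mode=DATA remaining=7 emitted=1 chunks_done=0
Byte 4 = 'x': mode=DATA remaining=6 emitted=2 chunks_done=0
Byte 5 = 's': mode=DATA remaining=5 emitted=3 chunks_done=0
Byte 6 = 't': mode=DATA remaining=4 emitted=4 chunks_done=0
Byte 7 = 'u': mode=DATA remaining=3 emitted=5 chunks_done=0
Byte 8 = 'p': mode=DATA remaining=2 emitted=6 chunks_done=0
Byte 9 = '0': mode=DATA remaining=1 emitted=7 chunks_done=0
Byte 10 = 'k': mode=DATA_DONE remaining=0 emitted=8 chunks_done=0
Byte 11 = 0x0D: mode=DATA_CR remaining=0 emitted=8 chunks_done=0
Byte 12 = 0x0A: mode=SIZE remaining=0 emitted=8 chunks_done=1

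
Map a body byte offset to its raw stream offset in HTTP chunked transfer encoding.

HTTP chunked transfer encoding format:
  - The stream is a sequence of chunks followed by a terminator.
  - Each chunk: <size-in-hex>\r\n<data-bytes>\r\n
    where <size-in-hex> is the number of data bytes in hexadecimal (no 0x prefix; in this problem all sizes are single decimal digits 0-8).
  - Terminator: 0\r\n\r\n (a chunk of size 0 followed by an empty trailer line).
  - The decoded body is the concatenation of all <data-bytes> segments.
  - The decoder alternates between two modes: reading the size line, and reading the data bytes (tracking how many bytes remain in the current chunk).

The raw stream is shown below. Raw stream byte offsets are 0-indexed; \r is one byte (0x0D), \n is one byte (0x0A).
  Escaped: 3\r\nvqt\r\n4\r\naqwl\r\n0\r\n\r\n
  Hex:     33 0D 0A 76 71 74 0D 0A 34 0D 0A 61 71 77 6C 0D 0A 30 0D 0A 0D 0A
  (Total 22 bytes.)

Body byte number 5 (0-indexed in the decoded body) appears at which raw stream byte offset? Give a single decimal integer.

Answer: 13

Derivation:
Chunk 1: stream[0..1]='3' size=0x3=3, data at stream[3..6]='vqt' -> body[0..3], body so far='vqt'
Chunk 2: stream[8..9]='4' size=0x4=4, data at stream[11..15]='aqwl' -> body[3..7], body so far='vqtaqwl'
Chunk 3: stream[17..18]='0' size=0 (terminator). Final body='vqtaqwl' (7 bytes)
Body byte 5 at stream offset 13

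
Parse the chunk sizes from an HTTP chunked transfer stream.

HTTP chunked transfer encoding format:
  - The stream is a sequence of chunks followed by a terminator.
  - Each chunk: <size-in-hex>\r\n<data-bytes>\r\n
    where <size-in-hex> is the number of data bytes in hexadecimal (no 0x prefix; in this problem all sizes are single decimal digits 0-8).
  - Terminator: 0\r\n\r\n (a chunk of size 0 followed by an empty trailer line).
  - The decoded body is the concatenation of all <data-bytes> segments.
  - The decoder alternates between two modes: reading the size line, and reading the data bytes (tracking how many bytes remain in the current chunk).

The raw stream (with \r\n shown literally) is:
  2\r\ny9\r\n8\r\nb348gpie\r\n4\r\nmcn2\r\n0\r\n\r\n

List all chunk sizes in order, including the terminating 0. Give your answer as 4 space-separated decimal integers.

Chunk 1: stream[0..1]='2' size=0x2=2, data at stream[3..5]='y9' -> body[0..2], body so far='y9'
Chunk 2: stream[7..8]='8' size=0x8=8, data at stream[10..18]='b348gpie' -> body[2..10], body so far='y9b348gpie'
Chunk 3: stream[20..21]='4' size=0x4=4, data at stream[23..27]='mcn2' -> body[10..14], body so far='y9b348gpiemcn2'
Chunk 4: stream[29..30]='0' size=0 (terminator). Final body='y9b348gpiemcn2' (14 bytes)

Answer: 2 8 4 0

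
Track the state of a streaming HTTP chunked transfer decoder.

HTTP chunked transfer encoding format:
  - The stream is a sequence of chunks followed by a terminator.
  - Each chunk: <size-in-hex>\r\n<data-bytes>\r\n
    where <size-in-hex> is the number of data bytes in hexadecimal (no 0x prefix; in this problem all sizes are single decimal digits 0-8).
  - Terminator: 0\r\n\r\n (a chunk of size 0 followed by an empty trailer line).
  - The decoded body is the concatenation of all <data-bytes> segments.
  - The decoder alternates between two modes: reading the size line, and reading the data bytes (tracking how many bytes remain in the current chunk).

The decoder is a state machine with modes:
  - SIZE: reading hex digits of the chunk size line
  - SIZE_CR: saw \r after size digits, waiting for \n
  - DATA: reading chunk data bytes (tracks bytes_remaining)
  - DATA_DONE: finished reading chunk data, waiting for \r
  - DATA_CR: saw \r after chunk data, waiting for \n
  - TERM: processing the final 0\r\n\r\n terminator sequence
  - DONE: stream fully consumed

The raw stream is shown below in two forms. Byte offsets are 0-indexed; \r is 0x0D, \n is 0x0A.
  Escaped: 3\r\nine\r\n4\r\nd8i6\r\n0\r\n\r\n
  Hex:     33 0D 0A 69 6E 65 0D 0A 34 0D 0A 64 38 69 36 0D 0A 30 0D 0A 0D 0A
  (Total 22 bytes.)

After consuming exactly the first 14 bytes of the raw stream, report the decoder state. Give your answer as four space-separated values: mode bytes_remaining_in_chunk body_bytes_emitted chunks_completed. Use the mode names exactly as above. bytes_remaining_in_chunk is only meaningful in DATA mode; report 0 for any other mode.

Answer: DATA 1 6 1

Derivation:
Byte 0 = '3': mode=SIZE remaining=0 emitted=0 chunks_done=0
Byte 1 = 0x0D: mode=SIZE_CR remaining=0 emitted=0 chunks_done=0
Byte 2 = 0x0A: mode=DATA remaining=3 emitted=0 chunks_done=0
Byte 3 = 'i': mode=DATA remaining=2 emitted=1 chunks_done=0
Byte 4 = 'n': mode=DATA remaining=1 emitted=2 chunks_done=0
Byte 5 = 'e': mode=DATA_DONE remaining=0 emitted=3 chunks_done=0
Byte 6 = 0x0D: mode=DATA_CR remaining=0 emitted=3 chunks_done=0
Byte 7 = 0x0A: mode=SIZE remaining=0 emitted=3 chunks_done=1
Byte 8 = '4': mode=SIZE remaining=0 emitted=3 chunks_done=1
Byte 9 = 0x0D: mode=SIZE_CR remaining=0 emitted=3 chunks_done=1
Byte 10 = 0x0A: mode=DATA remaining=4 emitted=3 chunks_done=1
Byte 11 = 'd': mode=DATA remaining=3 emitted=4 chunks_done=1
Byte 12 = '8': mode=DATA remaining=2 emitted=5 chunks_done=1
Byte 13 = 'i': mode=DATA remaining=1 emitted=6 chunks_done=1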